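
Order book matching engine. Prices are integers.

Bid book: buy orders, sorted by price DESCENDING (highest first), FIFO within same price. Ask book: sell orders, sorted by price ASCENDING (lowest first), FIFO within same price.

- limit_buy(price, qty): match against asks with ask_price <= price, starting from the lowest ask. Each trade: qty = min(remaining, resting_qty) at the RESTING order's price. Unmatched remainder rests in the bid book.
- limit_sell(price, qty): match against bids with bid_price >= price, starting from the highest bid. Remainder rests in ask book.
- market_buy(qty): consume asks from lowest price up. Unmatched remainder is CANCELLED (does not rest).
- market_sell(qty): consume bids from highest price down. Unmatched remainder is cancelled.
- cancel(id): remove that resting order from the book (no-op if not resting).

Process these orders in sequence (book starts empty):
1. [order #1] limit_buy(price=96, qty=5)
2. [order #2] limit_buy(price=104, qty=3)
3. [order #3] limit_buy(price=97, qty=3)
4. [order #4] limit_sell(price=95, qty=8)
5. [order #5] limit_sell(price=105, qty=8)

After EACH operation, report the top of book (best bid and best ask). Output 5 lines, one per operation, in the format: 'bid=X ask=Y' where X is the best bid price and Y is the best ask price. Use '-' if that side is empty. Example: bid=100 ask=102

Answer: bid=96 ask=-
bid=104 ask=-
bid=104 ask=-
bid=96 ask=-
bid=96 ask=105

Derivation:
After op 1 [order #1] limit_buy(price=96, qty=5): fills=none; bids=[#1:5@96] asks=[-]
After op 2 [order #2] limit_buy(price=104, qty=3): fills=none; bids=[#2:3@104 #1:5@96] asks=[-]
After op 3 [order #3] limit_buy(price=97, qty=3): fills=none; bids=[#2:3@104 #3:3@97 #1:5@96] asks=[-]
After op 4 [order #4] limit_sell(price=95, qty=8): fills=#2x#4:3@104 #3x#4:3@97 #1x#4:2@96; bids=[#1:3@96] asks=[-]
After op 5 [order #5] limit_sell(price=105, qty=8): fills=none; bids=[#1:3@96] asks=[#5:8@105]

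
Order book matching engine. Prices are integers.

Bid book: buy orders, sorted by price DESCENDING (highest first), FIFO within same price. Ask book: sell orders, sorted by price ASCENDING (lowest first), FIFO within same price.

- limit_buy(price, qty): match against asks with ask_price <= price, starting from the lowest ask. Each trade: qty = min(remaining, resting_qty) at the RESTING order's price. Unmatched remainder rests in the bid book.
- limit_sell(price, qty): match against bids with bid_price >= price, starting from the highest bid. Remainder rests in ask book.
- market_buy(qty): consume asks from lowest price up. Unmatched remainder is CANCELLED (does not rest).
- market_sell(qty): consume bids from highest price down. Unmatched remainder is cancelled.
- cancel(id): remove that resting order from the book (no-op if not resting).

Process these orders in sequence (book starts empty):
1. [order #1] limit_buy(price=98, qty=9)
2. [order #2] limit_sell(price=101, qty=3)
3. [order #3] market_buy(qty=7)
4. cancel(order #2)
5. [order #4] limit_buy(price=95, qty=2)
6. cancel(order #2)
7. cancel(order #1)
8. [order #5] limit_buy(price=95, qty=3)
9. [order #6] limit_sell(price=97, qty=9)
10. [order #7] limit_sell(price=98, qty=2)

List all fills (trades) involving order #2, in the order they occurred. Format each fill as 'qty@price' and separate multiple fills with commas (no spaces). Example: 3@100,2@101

After op 1 [order #1] limit_buy(price=98, qty=9): fills=none; bids=[#1:9@98] asks=[-]
After op 2 [order #2] limit_sell(price=101, qty=3): fills=none; bids=[#1:9@98] asks=[#2:3@101]
After op 3 [order #3] market_buy(qty=7): fills=#3x#2:3@101; bids=[#1:9@98] asks=[-]
After op 4 cancel(order #2): fills=none; bids=[#1:9@98] asks=[-]
After op 5 [order #4] limit_buy(price=95, qty=2): fills=none; bids=[#1:9@98 #4:2@95] asks=[-]
After op 6 cancel(order #2): fills=none; bids=[#1:9@98 #4:2@95] asks=[-]
After op 7 cancel(order #1): fills=none; bids=[#4:2@95] asks=[-]
After op 8 [order #5] limit_buy(price=95, qty=3): fills=none; bids=[#4:2@95 #5:3@95] asks=[-]
After op 9 [order #6] limit_sell(price=97, qty=9): fills=none; bids=[#4:2@95 #5:3@95] asks=[#6:9@97]
After op 10 [order #7] limit_sell(price=98, qty=2): fills=none; bids=[#4:2@95 #5:3@95] asks=[#6:9@97 #7:2@98]

Answer: 3@101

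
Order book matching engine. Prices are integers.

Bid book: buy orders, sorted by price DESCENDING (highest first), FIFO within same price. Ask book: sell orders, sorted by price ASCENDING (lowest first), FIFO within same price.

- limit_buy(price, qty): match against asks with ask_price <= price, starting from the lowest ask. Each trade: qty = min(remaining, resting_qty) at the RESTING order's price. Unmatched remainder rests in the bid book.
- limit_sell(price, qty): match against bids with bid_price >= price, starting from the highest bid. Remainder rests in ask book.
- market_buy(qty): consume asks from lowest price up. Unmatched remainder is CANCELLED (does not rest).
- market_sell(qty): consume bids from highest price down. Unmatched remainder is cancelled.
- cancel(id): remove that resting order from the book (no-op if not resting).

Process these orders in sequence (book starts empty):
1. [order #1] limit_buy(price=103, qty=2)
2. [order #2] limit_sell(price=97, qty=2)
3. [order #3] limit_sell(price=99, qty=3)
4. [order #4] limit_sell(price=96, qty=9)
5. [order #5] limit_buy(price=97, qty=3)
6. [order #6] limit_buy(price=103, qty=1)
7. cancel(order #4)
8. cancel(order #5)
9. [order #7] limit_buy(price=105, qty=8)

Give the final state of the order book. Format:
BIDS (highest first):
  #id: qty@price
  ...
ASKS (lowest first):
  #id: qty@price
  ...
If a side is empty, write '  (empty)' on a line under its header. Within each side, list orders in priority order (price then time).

After op 1 [order #1] limit_buy(price=103, qty=2): fills=none; bids=[#1:2@103] asks=[-]
After op 2 [order #2] limit_sell(price=97, qty=2): fills=#1x#2:2@103; bids=[-] asks=[-]
After op 3 [order #3] limit_sell(price=99, qty=3): fills=none; bids=[-] asks=[#3:3@99]
After op 4 [order #4] limit_sell(price=96, qty=9): fills=none; bids=[-] asks=[#4:9@96 #3:3@99]
After op 5 [order #5] limit_buy(price=97, qty=3): fills=#5x#4:3@96; bids=[-] asks=[#4:6@96 #3:3@99]
After op 6 [order #6] limit_buy(price=103, qty=1): fills=#6x#4:1@96; bids=[-] asks=[#4:5@96 #3:3@99]
After op 7 cancel(order #4): fills=none; bids=[-] asks=[#3:3@99]
After op 8 cancel(order #5): fills=none; bids=[-] asks=[#3:3@99]
After op 9 [order #7] limit_buy(price=105, qty=8): fills=#7x#3:3@99; bids=[#7:5@105] asks=[-]

Answer: BIDS (highest first):
  #7: 5@105
ASKS (lowest first):
  (empty)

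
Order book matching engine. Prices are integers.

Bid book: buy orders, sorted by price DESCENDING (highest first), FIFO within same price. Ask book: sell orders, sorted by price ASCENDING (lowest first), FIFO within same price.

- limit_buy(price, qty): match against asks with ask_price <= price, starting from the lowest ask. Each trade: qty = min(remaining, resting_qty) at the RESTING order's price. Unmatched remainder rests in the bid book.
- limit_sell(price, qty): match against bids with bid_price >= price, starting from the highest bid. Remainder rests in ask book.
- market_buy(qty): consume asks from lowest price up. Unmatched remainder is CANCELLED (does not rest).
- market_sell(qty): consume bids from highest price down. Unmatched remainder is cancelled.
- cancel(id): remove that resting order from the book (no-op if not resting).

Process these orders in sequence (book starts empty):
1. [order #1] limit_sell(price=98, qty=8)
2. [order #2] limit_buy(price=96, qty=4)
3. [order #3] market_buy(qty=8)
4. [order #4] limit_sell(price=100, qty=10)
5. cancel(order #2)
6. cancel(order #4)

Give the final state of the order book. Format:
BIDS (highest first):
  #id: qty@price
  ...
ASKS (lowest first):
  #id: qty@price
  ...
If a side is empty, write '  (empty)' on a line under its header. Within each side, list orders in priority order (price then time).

After op 1 [order #1] limit_sell(price=98, qty=8): fills=none; bids=[-] asks=[#1:8@98]
After op 2 [order #2] limit_buy(price=96, qty=4): fills=none; bids=[#2:4@96] asks=[#1:8@98]
After op 3 [order #3] market_buy(qty=8): fills=#3x#1:8@98; bids=[#2:4@96] asks=[-]
After op 4 [order #4] limit_sell(price=100, qty=10): fills=none; bids=[#2:4@96] asks=[#4:10@100]
After op 5 cancel(order #2): fills=none; bids=[-] asks=[#4:10@100]
After op 6 cancel(order #4): fills=none; bids=[-] asks=[-]

Answer: BIDS (highest first):
  (empty)
ASKS (lowest first):
  (empty)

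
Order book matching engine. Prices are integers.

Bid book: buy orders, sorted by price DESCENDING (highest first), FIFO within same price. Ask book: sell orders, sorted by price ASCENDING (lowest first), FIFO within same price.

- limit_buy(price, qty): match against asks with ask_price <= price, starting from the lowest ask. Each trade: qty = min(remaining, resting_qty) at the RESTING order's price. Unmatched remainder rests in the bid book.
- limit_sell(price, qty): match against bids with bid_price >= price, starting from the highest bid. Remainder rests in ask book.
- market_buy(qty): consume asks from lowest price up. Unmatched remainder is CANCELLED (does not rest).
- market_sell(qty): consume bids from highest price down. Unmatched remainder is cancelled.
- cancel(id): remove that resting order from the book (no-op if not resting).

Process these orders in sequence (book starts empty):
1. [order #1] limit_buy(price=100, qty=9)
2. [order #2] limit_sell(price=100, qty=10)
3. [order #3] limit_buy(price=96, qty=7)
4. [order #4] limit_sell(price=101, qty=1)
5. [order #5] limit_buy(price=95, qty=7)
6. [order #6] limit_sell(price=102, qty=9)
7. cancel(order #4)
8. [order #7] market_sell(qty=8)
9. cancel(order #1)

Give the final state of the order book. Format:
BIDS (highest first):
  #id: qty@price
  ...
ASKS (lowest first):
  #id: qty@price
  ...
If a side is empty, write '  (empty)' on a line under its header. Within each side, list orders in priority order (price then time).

Answer: BIDS (highest first):
  #5: 6@95
ASKS (lowest first):
  #2: 1@100
  #6: 9@102

Derivation:
After op 1 [order #1] limit_buy(price=100, qty=9): fills=none; bids=[#1:9@100] asks=[-]
After op 2 [order #2] limit_sell(price=100, qty=10): fills=#1x#2:9@100; bids=[-] asks=[#2:1@100]
After op 3 [order #3] limit_buy(price=96, qty=7): fills=none; bids=[#3:7@96] asks=[#2:1@100]
After op 4 [order #4] limit_sell(price=101, qty=1): fills=none; bids=[#3:7@96] asks=[#2:1@100 #4:1@101]
After op 5 [order #5] limit_buy(price=95, qty=7): fills=none; bids=[#3:7@96 #5:7@95] asks=[#2:1@100 #4:1@101]
After op 6 [order #6] limit_sell(price=102, qty=9): fills=none; bids=[#3:7@96 #5:7@95] asks=[#2:1@100 #4:1@101 #6:9@102]
After op 7 cancel(order #4): fills=none; bids=[#3:7@96 #5:7@95] asks=[#2:1@100 #6:9@102]
After op 8 [order #7] market_sell(qty=8): fills=#3x#7:7@96 #5x#7:1@95; bids=[#5:6@95] asks=[#2:1@100 #6:9@102]
After op 9 cancel(order #1): fills=none; bids=[#5:6@95] asks=[#2:1@100 #6:9@102]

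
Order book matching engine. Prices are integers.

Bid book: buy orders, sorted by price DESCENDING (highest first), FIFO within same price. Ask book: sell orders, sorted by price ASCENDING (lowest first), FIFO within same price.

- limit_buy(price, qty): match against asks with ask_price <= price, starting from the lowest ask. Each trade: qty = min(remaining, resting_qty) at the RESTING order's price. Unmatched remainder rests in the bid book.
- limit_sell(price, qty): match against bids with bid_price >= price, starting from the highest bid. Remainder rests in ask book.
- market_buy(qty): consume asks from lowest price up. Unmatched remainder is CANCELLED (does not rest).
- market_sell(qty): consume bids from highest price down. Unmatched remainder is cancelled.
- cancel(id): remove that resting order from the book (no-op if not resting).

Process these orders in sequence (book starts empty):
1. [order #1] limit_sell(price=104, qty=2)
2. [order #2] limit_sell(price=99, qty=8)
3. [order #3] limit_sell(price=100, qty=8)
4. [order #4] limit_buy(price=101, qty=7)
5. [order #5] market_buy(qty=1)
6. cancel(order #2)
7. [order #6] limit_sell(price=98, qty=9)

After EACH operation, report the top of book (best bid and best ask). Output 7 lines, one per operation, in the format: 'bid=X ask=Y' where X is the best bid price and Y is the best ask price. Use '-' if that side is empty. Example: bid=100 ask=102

After op 1 [order #1] limit_sell(price=104, qty=2): fills=none; bids=[-] asks=[#1:2@104]
After op 2 [order #2] limit_sell(price=99, qty=8): fills=none; bids=[-] asks=[#2:8@99 #1:2@104]
After op 3 [order #3] limit_sell(price=100, qty=8): fills=none; bids=[-] asks=[#2:8@99 #3:8@100 #1:2@104]
After op 4 [order #4] limit_buy(price=101, qty=7): fills=#4x#2:7@99; bids=[-] asks=[#2:1@99 #3:8@100 #1:2@104]
After op 5 [order #5] market_buy(qty=1): fills=#5x#2:1@99; bids=[-] asks=[#3:8@100 #1:2@104]
After op 6 cancel(order #2): fills=none; bids=[-] asks=[#3:8@100 #1:2@104]
After op 7 [order #6] limit_sell(price=98, qty=9): fills=none; bids=[-] asks=[#6:9@98 #3:8@100 #1:2@104]

Answer: bid=- ask=104
bid=- ask=99
bid=- ask=99
bid=- ask=99
bid=- ask=100
bid=- ask=100
bid=- ask=98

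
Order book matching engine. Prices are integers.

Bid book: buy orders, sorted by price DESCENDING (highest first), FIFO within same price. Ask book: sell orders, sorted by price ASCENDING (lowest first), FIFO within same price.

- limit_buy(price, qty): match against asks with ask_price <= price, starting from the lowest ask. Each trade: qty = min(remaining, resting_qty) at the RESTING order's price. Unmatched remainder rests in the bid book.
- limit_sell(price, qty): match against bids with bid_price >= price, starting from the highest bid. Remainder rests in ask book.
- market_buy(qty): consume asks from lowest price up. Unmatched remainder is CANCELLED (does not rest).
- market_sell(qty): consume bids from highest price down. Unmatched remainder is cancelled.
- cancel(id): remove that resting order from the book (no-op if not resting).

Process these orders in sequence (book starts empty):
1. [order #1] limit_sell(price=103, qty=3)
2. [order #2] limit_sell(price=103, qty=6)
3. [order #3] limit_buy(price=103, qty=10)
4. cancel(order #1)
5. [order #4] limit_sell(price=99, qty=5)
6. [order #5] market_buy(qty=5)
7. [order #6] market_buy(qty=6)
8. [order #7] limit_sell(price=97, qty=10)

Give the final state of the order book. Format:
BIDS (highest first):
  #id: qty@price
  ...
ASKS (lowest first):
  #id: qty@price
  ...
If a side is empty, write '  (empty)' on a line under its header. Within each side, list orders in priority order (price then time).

After op 1 [order #1] limit_sell(price=103, qty=3): fills=none; bids=[-] asks=[#1:3@103]
After op 2 [order #2] limit_sell(price=103, qty=6): fills=none; bids=[-] asks=[#1:3@103 #2:6@103]
After op 3 [order #3] limit_buy(price=103, qty=10): fills=#3x#1:3@103 #3x#2:6@103; bids=[#3:1@103] asks=[-]
After op 4 cancel(order #1): fills=none; bids=[#3:1@103] asks=[-]
After op 5 [order #4] limit_sell(price=99, qty=5): fills=#3x#4:1@103; bids=[-] asks=[#4:4@99]
After op 6 [order #5] market_buy(qty=5): fills=#5x#4:4@99; bids=[-] asks=[-]
After op 7 [order #6] market_buy(qty=6): fills=none; bids=[-] asks=[-]
After op 8 [order #7] limit_sell(price=97, qty=10): fills=none; bids=[-] asks=[#7:10@97]

Answer: BIDS (highest first):
  (empty)
ASKS (lowest first):
  #7: 10@97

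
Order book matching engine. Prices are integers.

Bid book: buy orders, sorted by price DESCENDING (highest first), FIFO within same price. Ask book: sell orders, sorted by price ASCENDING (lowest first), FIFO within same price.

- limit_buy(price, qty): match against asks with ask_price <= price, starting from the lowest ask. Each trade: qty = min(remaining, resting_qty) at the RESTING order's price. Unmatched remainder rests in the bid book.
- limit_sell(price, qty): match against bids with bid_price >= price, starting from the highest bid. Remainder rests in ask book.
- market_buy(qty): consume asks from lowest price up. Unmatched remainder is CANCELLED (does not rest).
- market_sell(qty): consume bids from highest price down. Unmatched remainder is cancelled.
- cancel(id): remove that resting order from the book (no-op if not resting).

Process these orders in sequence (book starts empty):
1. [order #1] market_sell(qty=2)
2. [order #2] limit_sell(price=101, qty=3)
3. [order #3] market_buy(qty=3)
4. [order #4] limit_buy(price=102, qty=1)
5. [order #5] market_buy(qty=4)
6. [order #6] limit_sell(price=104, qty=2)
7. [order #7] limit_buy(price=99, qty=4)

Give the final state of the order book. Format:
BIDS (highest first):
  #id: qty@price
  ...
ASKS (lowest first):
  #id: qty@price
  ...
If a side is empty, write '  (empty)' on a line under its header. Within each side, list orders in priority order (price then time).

Answer: BIDS (highest first):
  #4: 1@102
  #7: 4@99
ASKS (lowest first):
  #6: 2@104

Derivation:
After op 1 [order #1] market_sell(qty=2): fills=none; bids=[-] asks=[-]
After op 2 [order #2] limit_sell(price=101, qty=3): fills=none; bids=[-] asks=[#2:3@101]
After op 3 [order #3] market_buy(qty=3): fills=#3x#2:3@101; bids=[-] asks=[-]
After op 4 [order #4] limit_buy(price=102, qty=1): fills=none; bids=[#4:1@102] asks=[-]
After op 5 [order #5] market_buy(qty=4): fills=none; bids=[#4:1@102] asks=[-]
After op 6 [order #6] limit_sell(price=104, qty=2): fills=none; bids=[#4:1@102] asks=[#6:2@104]
After op 7 [order #7] limit_buy(price=99, qty=4): fills=none; bids=[#4:1@102 #7:4@99] asks=[#6:2@104]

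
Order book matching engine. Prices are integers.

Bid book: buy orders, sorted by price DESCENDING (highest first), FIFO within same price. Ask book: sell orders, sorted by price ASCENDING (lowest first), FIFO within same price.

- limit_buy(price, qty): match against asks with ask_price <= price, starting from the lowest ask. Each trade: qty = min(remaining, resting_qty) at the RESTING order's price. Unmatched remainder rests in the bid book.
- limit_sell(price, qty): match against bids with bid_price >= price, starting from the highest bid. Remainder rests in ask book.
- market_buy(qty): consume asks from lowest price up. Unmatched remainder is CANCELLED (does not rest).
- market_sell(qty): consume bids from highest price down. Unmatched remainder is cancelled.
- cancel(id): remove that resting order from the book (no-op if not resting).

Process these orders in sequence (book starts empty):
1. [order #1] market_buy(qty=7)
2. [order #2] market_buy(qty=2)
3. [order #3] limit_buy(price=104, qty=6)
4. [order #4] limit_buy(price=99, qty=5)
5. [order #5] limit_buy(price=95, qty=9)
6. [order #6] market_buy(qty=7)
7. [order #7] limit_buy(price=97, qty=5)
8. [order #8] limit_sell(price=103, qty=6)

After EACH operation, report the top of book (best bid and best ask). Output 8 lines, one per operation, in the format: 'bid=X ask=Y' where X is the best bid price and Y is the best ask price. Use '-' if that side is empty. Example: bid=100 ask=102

Answer: bid=- ask=-
bid=- ask=-
bid=104 ask=-
bid=104 ask=-
bid=104 ask=-
bid=104 ask=-
bid=104 ask=-
bid=99 ask=-

Derivation:
After op 1 [order #1] market_buy(qty=7): fills=none; bids=[-] asks=[-]
After op 2 [order #2] market_buy(qty=2): fills=none; bids=[-] asks=[-]
After op 3 [order #3] limit_buy(price=104, qty=6): fills=none; bids=[#3:6@104] asks=[-]
After op 4 [order #4] limit_buy(price=99, qty=5): fills=none; bids=[#3:6@104 #4:5@99] asks=[-]
After op 5 [order #5] limit_buy(price=95, qty=9): fills=none; bids=[#3:6@104 #4:5@99 #5:9@95] asks=[-]
After op 6 [order #6] market_buy(qty=7): fills=none; bids=[#3:6@104 #4:5@99 #5:9@95] asks=[-]
After op 7 [order #7] limit_buy(price=97, qty=5): fills=none; bids=[#3:6@104 #4:5@99 #7:5@97 #5:9@95] asks=[-]
After op 8 [order #8] limit_sell(price=103, qty=6): fills=#3x#8:6@104; bids=[#4:5@99 #7:5@97 #5:9@95] asks=[-]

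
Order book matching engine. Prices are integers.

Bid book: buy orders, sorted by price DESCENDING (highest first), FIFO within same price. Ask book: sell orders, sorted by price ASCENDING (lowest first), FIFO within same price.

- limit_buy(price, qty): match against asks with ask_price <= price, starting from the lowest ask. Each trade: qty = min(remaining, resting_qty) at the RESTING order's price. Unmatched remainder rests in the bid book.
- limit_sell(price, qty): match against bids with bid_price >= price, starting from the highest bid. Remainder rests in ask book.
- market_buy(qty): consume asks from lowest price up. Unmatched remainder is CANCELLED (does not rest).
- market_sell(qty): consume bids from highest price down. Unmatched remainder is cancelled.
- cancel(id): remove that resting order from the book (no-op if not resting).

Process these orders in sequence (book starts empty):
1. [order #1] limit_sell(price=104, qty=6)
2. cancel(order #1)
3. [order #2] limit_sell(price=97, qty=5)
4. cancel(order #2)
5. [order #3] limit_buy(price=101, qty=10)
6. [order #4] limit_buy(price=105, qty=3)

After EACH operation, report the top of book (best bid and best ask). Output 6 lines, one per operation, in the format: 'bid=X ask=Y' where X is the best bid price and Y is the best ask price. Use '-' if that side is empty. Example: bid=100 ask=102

Answer: bid=- ask=104
bid=- ask=-
bid=- ask=97
bid=- ask=-
bid=101 ask=-
bid=105 ask=-

Derivation:
After op 1 [order #1] limit_sell(price=104, qty=6): fills=none; bids=[-] asks=[#1:6@104]
After op 2 cancel(order #1): fills=none; bids=[-] asks=[-]
After op 3 [order #2] limit_sell(price=97, qty=5): fills=none; bids=[-] asks=[#2:5@97]
After op 4 cancel(order #2): fills=none; bids=[-] asks=[-]
After op 5 [order #3] limit_buy(price=101, qty=10): fills=none; bids=[#3:10@101] asks=[-]
After op 6 [order #4] limit_buy(price=105, qty=3): fills=none; bids=[#4:3@105 #3:10@101] asks=[-]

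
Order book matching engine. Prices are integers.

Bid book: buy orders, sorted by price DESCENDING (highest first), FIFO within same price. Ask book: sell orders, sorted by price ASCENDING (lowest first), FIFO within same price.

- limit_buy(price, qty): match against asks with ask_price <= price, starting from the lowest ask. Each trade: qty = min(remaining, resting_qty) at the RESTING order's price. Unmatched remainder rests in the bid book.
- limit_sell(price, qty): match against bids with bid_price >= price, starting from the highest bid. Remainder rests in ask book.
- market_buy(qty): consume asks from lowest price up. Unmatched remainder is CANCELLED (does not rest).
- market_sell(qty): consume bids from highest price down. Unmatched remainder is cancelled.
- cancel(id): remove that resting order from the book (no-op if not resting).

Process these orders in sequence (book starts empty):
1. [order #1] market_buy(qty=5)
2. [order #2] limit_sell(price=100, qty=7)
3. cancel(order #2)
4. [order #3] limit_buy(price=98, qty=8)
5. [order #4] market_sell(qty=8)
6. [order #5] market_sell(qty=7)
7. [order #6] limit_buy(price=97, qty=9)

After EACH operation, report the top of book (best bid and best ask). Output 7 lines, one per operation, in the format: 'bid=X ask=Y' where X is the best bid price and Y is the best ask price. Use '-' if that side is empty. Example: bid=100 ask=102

After op 1 [order #1] market_buy(qty=5): fills=none; bids=[-] asks=[-]
After op 2 [order #2] limit_sell(price=100, qty=7): fills=none; bids=[-] asks=[#2:7@100]
After op 3 cancel(order #2): fills=none; bids=[-] asks=[-]
After op 4 [order #3] limit_buy(price=98, qty=8): fills=none; bids=[#3:8@98] asks=[-]
After op 5 [order #4] market_sell(qty=8): fills=#3x#4:8@98; bids=[-] asks=[-]
After op 6 [order #5] market_sell(qty=7): fills=none; bids=[-] asks=[-]
After op 7 [order #6] limit_buy(price=97, qty=9): fills=none; bids=[#6:9@97] asks=[-]

Answer: bid=- ask=-
bid=- ask=100
bid=- ask=-
bid=98 ask=-
bid=- ask=-
bid=- ask=-
bid=97 ask=-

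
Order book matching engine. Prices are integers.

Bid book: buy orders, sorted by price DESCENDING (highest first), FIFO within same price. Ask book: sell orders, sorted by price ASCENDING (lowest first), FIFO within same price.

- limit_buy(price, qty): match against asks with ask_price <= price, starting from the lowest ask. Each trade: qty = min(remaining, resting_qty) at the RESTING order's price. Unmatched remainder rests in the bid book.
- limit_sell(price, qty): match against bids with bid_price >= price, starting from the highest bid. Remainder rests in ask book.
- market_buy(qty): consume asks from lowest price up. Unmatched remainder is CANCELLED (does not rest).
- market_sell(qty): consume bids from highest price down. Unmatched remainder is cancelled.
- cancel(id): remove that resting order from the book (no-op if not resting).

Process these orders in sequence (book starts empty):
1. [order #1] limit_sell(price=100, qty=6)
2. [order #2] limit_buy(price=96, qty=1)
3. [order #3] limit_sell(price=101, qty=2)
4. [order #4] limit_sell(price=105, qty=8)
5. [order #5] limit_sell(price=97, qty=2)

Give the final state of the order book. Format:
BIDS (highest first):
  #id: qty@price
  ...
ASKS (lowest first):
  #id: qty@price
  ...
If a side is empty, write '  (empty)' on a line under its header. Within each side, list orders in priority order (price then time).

After op 1 [order #1] limit_sell(price=100, qty=6): fills=none; bids=[-] asks=[#1:6@100]
After op 2 [order #2] limit_buy(price=96, qty=1): fills=none; bids=[#2:1@96] asks=[#1:6@100]
After op 3 [order #3] limit_sell(price=101, qty=2): fills=none; bids=[#2:1@96] asks=[#1:6@100 #3:2@101]
After op 4 [order #4] limit_sell(price=105, qty=8): fills=none; bids=[#2:1@96] asks=[#1:6@100 #3:2@101 #4:8@105]
After op 5 [order #5] limit_sell(price=97, qty=2): fills=none; bids=[#2:1@96] asks=[#5:2@97 #1:6@100 #3:2@101 #4:8@105]

Answer: BIDS (highest first):
  #2: 1@96
ASKS (lowest first):
  #5: 2@97
  #1: 6@100
  #3: 2@101
  #4: 8@105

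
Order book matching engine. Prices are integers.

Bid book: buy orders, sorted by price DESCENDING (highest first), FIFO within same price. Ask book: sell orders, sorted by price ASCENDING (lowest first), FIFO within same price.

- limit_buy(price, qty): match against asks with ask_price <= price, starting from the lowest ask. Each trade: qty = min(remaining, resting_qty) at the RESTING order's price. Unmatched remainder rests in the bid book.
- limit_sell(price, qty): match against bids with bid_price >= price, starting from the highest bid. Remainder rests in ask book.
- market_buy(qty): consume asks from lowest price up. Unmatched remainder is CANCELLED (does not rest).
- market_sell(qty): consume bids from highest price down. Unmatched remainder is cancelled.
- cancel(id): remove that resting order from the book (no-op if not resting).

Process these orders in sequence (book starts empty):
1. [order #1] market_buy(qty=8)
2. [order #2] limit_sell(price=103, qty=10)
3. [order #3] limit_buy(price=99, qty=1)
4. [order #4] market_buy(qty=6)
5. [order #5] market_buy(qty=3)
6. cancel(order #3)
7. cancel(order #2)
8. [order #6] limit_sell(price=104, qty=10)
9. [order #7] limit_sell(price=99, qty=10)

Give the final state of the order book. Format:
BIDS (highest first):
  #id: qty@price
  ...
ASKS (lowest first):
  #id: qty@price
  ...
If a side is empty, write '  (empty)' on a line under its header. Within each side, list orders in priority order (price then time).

Answer: BIDS (highest first):
  (empty)
ASKS (lowest first):
  #7: 10@99
  #6: 10@104

Derivation:
After op 1 [order #1] market_buy(qty=8): fills=none; bids=[-] asks=[-]
After op 2 [order #2] limit_sell(price=103, qty=10): fills=none; bids=[-] asks=[#2:10@103]
After op 3 [order #3] limit_buy(price=99, qty=1): fills=none; bids=[#3:1@99] asks=[#2:10@103]
After op 4 [order #4] market_buy(qty=6): fills=#4x#2:6@103; bids=[#3:1@99] asks=[#2:4@103]
After op 5 [order #5] market_buy(qty=3): fills=#5x#2:3@103; bids=[#3:1@99] asks=[#2:1@103]
After op 6 cancel(order #3): fills=none; bids=[-] asks=[#2:1@103]
After op 7 cancel(order #2): fills=none; bids=[-] asks=[-]
After op 8 [order #6] limit_sell(price=104, qty=10): fills=none; bids=[-] asks=[#6:10@104]
After op 9 [order #7] limit_sell(price=99, qty=10): fills=none; bids=[-] asks=[#7:10@99 #6:10@104]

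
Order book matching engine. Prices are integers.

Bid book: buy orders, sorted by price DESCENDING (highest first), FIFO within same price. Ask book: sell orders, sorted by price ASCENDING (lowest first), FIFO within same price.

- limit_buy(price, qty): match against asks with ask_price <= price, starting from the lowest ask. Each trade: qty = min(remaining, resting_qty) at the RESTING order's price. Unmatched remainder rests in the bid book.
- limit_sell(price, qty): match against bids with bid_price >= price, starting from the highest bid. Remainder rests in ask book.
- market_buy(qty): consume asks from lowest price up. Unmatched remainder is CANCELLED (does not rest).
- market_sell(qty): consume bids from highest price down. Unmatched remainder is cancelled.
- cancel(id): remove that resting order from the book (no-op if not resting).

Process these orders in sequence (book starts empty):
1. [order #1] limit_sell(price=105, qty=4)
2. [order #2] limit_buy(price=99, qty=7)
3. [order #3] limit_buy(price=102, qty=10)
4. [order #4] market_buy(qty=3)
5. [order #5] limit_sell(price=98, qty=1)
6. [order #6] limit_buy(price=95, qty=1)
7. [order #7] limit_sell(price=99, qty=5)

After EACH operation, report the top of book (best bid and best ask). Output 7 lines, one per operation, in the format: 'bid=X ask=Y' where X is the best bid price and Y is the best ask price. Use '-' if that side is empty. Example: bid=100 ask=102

Answer: bid=- ask=105
bid=99 ask=105
bid=102 ask=105
bid=102 ask=105
bid=102 ask=105
bid=102 ask=105
bid=102 ask=105

Derivation:
After op 1 [order #1] limit_sell(price=105, qty=4): fills=none; bids=[-] asks=[#1:4@105]
After op 2 [order #2] limit_buy(price=99, qty=7): fills=none; bids=[#2:7@99] asks=[#1:4@105]
After op 3 [order #3] limit_buy(price=102, qty=10): fills=none; bids=[#3:10@102 #2:7@99] asks=[#1:4@105]
After op 4 [order #4] market_buy(qty=3): fills=#4x#1:3@105; bids=[#3:10@102 #2:7@99] asks=[#1:1@105]
After op 5 [order #5] limit_sell(price=98, qty=1): fills=#3x#5:1@102; bids=[#3:9@102 #2:7@99] asks=[#1:1@105]
After op 6 [order #6] limit_buy(price=95, qty=1): fills=none; bids=[#3:9@102 #2:7@99 #6:1@95] asks=[#1:1@105]
After op 7 [order #7] limit_sell(price=99, qty=5): fills=#3x#7:5@102; bids=[#3:4@102 #2:7@99 #6:1@95] asks=[#1:1@105]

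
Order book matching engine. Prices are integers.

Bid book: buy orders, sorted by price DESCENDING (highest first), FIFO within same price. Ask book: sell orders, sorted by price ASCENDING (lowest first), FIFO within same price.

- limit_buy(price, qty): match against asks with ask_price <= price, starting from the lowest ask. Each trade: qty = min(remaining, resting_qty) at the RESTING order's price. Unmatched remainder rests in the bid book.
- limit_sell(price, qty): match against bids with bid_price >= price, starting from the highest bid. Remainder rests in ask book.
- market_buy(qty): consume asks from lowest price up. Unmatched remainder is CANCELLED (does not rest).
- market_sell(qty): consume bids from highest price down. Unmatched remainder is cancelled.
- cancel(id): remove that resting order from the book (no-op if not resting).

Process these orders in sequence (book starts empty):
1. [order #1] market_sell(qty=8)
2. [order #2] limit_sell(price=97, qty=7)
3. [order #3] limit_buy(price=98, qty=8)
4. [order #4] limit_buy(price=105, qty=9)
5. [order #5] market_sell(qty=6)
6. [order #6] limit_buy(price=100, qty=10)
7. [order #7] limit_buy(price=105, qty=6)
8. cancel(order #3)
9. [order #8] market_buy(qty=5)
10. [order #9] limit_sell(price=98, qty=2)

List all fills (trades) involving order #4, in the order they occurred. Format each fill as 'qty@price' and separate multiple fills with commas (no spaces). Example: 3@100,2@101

After op 1 [order #1] market_sell(qty=8): fills=none; bids=[-] asks=[-]
After op 2 [order #2] limit_sell(price=97, qty=7): fills=none; bids=[-] asks=[#2:7@97]
After op 3 [order #3] limit_buy(price=98, qty=8): fills=#3x#2:7@97; bids=[#3:1@98] asks=[-]
After op 4 [order #4] limit_buy(price=105, qty=9): fills=none; bids=[#4:9@105 #3:1@98] asks=[-]
After op 5 [order #5] market_sell(qty=6): fills=#4x#5:6@105; bids=[#4:3@105 #3:1@98] asks=[-]
After op 6 [order #6] limit_buy(price=100, qty=10): fills=none; bids=[#4:3@105 #6:10@100 #3:1@98] asks=[-]
After op 7 [order #7] limit_buy(price=105, qty=6): fills=none; bids=[#4:3@105 #7:6@105 #6:10@100 #3:1@98] asks=[-]
After op 8 cancel(order #3): fills=none; bids=[#4:3@105 #7:6@105 #6:10@100] asks=[-]
After op 9 [order #8] market_buy(qty=5): fills=none; bids=[#4:3@105 #7:6@105 #6:10@100] asks=[-]
After op 10 [order #9] limit_sell(price=98, qty=2): fills=#4x#9:2@105; bids=[#4:1@105 #7:6@105 #6:10@100] asks=[-]

Answer: 6@105,2@105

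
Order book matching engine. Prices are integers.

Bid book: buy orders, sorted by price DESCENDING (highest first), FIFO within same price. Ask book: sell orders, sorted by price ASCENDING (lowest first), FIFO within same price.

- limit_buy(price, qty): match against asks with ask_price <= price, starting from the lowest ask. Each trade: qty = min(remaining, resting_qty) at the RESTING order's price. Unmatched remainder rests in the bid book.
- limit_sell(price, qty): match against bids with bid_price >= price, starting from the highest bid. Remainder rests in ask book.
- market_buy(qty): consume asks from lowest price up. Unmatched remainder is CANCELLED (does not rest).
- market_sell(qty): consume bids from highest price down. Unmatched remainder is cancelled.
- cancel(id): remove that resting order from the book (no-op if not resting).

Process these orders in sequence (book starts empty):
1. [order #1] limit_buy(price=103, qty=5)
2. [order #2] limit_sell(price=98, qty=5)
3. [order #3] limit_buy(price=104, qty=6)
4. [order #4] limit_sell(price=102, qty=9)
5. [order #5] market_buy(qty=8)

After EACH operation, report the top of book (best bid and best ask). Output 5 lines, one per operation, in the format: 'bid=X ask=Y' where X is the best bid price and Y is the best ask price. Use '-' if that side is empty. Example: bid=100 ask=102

After op 1 [order #1] limit_buy(price=103, qty=5): fills=none; bids=[#1:5@103] asks=[-]
After op 2 [order #2] limit_sell(price=98, qty=5): fills=#1x#2:5@103; bids=[-] asks=[-]
After op 3 [order #3] limit_buy(price=104, qty=6): fills=none; bids=[#3:6@104] asks=[-]
After op 4 [order #4] limit_sell(price=102, qty=9): fills=#3x#4:6@104; bids=[-] asks=[#4:3@102]
After op 5 [order #5] market_buy(qty=8): fills=#5x#4:3@102; bids=[-] asks=[-]

Answer: bid=103 ask=-
bid=- ask=-
bid=104 ask=-
bid=- ask=102
bid=- ask=-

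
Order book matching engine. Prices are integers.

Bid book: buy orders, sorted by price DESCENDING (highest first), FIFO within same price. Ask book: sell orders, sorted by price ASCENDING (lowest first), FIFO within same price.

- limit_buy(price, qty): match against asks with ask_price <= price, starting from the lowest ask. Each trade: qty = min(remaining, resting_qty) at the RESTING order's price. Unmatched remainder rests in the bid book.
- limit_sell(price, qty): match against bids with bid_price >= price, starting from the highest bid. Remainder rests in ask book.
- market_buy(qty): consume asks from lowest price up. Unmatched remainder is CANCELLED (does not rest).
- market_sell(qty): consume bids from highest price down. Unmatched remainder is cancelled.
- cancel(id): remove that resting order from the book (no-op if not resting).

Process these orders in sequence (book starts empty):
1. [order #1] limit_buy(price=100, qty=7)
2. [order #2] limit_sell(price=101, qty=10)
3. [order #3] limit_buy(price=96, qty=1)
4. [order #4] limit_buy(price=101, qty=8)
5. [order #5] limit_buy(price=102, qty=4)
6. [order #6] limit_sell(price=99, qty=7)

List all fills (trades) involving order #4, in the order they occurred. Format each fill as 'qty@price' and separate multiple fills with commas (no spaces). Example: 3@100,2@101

After op 1 [order #1] limit_buy(price=100, qty=7): fills=none; bids=[#1:7@100] asks=[-]
After op 2 [order #2] limit_sell(price=101, qty=10): fills=none; bids=[#1:7@100] asks=[#2:10@101]
After op 3 [order #3] limit_buy(price=96, qty=1): fills=none; bids=[#1:7@100 #3:1@96] asks=[#2:10@101]
After op 4 [order #4] limit_buy(price=101, qty=8): fills=#4x#2:8@101; bids=[#1:7@100 #3:1@96] asks=[#2:2@101]
After op 5 [order #5] limit_buy(price=102, qty=4): fills=#5x#2:2@101; bids=[#5:2@102 #1:7@100 #3:1@96] asks=[-]
After op 6 [order #6] limit_sell(price=99, qty=7): fills=#5x#6:2@102 #1x#6:5@100; bids=[#1:2@100 #3:1@96] asks=[-]

Answer: 8@101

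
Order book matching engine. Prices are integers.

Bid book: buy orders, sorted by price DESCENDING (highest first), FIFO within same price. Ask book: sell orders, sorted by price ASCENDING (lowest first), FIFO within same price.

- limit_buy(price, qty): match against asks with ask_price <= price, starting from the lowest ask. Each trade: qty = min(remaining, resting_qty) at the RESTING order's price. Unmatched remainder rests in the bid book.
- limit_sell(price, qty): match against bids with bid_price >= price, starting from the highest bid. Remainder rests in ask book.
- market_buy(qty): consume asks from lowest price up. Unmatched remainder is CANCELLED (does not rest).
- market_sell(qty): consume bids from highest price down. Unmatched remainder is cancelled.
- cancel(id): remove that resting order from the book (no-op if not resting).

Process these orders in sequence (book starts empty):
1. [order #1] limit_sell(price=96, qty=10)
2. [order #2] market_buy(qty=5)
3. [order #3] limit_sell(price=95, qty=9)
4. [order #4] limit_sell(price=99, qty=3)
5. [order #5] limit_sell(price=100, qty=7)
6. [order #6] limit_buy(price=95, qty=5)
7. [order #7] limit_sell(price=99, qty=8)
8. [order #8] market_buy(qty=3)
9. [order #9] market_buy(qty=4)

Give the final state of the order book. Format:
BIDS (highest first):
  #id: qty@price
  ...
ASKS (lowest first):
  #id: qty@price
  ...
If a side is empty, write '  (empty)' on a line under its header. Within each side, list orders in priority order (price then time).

Answer: BIDS (highest first):
  (empty)
ASKS (lowest first):
  #1: 2@96
  #4: 3@99
  #7: 8@99
  #5: 7@100

Derivation:
After op 1 [order #1] limit_sell(price=96, qty=10): fills=none; bids=[-] asks=[#1:10@96]
After op 2 [order #2] market_buy(qty=5): fills=#2x#1:5@96; bids=[-] asks=[#1:5@96]
After op 3 [order #3] limit_sell(price=95, qty=9): fills=none; bids=[-] asks=[#3:9@95 #1:5@96]
After op 4 [order #4] limit_sell(price=99, qty=3): fills=none; bids=[-] asks=[#3:9@95 #1:5@96 #4:3@99]
After op 5 [order #5] limit_sell(price=100, qty=7): fills=none; bids=[-] asks=[#3:9@95 #1:5@96 #4:3@99 #5:7@100]
After op 6 [order #6] limit_buy(price=95, qty=5): fills=#6x#3:5@95; bids=[-] asks=[#3:4@95 #1:5@96 #4:3@99 #5:7@100]
After op 7 [order #7] limit_sell(price=99, qty=8): fills=none; bids=[-] asks=[#3:4@95 #1:5@96 #4:3@99 #7:8@99 #5:7@100]
After op 8 [order #8] market_buy(qty=3): fills=#8x#3:3@95; bids=[-] asks=[#3:1@95 #1:5@96 #4:3@99 #7:8@99 #5:7@100]
After op 9 [order #9] market_buy(qty=4): fills=#9x#3:1@95 #9x#1:3@96; bids=[-] asks=[#1:2@96 #4:3@99 #7:8@99 #5:7@100]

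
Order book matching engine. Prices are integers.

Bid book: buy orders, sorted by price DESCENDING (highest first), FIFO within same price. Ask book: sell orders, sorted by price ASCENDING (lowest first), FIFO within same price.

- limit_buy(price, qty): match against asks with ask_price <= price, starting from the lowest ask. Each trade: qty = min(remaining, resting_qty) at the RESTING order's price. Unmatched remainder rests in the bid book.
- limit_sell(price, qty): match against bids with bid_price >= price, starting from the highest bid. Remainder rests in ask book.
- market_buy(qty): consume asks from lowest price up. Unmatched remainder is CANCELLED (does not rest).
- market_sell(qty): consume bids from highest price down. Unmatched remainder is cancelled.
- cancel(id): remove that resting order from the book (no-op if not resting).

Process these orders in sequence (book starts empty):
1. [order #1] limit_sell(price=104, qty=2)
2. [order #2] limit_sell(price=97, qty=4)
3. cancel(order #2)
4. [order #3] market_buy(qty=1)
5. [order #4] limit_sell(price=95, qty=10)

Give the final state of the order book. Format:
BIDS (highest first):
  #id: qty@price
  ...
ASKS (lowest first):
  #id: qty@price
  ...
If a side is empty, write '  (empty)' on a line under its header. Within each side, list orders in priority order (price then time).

After op 1 [order #1] limit_sell(price=104, qty=2): fills=none; bids=[-] asks=[#1:2@104]
After op 2 [order #2] limit_sell(price=97, qty=4): fills=none; bids=[-] asks=[#2:4@97 #1:2@104]
After op 3 cancel(order #2): fills=none; bids=[-] asks=[#1:2@104]
After op 4 [order #3] market_buy(qty=1): fills=#3x#1:1@104; bids=[-] asks=[#1:1@104]
After op 5 [order #4] limit_sell(price=95, qty=10): fills=none; bids=[-] asks=[#4:10@95 #1:1@104]

Answer: BIDS (highest first):
  (empty)
ASKS (lowest first):
  #4: 10@95
  #1: 1@104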